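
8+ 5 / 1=13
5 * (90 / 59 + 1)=12.63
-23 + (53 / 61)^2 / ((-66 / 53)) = -5797355 / 245586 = -23.61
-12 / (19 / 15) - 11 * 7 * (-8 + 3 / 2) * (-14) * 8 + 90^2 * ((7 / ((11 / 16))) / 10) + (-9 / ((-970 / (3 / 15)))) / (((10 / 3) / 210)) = -48470800897 / 1013650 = -47818.08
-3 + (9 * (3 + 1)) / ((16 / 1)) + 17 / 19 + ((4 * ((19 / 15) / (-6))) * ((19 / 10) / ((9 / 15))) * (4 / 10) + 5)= 209053 / 51300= 4.08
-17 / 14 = -1.21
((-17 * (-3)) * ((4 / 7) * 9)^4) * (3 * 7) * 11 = 8241381.13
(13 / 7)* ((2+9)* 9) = 1287 / 7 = 183.86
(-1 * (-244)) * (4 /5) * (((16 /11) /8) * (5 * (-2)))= -354.91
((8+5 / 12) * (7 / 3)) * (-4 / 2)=-707 / 18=-39.28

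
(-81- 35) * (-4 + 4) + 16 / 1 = 16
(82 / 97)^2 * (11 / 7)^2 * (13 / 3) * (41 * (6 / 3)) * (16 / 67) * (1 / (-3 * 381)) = -13876829824 / 105920942463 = -0.13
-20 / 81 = -0.25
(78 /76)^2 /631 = 1521 /911164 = 0.00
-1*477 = -477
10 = 10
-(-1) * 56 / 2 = 28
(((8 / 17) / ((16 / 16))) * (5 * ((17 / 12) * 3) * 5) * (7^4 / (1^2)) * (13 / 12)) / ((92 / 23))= 780325 / 24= 32513.54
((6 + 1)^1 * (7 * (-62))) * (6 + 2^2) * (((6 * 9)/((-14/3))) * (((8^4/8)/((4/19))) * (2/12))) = 142490880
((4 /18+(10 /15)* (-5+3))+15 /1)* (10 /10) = 125 /9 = 13.89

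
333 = 333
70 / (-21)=-10 / 3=-3.33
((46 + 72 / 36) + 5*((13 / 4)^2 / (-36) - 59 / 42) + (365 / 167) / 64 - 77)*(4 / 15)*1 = -12610613 / 1262520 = -9.99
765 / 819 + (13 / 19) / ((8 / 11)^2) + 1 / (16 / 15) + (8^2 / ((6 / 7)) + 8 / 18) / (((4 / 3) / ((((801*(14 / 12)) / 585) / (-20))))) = -33220693 / 24897600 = -1.33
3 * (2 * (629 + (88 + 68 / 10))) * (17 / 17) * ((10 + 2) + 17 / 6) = 322091 / 5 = 64418.20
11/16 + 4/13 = 207/208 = 1.00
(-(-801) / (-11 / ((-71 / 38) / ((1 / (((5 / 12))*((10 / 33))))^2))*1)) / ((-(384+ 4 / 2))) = -3949375 / 702831888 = -0.01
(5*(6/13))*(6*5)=900/13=69.23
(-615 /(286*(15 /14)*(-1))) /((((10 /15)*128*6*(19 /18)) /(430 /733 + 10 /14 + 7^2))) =47618343 /254919808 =0.19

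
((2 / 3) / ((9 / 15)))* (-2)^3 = -80 / 9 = -8.89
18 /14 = 9 /7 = 1.29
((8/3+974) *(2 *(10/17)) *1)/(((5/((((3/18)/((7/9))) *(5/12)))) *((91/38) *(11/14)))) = 556700/51051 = 10.90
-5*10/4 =-25/2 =-12.50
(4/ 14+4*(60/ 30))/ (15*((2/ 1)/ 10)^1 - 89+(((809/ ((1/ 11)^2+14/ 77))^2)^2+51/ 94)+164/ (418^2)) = 66643801698892/ 2639088982022702713267469965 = 0.00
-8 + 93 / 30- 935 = -9399 / 10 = -939.90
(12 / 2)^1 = 6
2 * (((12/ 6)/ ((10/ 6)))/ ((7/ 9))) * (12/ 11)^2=15552/ 4235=3.67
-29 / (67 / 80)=-2320 / 67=-34.63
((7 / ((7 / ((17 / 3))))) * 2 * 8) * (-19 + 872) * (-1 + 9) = 1856128 / 3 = 618709.33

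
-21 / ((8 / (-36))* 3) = 31.50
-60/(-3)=20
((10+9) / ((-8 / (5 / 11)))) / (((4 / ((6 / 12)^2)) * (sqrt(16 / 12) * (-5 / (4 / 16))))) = 19 * sqrt(3) / 11264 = 0.00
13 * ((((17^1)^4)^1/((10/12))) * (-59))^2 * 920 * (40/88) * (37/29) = 77367897419735411424/319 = 242532593792274017.00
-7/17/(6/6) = -7/17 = -0.41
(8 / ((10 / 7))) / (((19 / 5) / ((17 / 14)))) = 34 / 19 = 1.79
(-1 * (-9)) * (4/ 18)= 2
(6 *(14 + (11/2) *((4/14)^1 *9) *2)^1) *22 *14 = 78144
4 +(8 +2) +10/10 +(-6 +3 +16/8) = 14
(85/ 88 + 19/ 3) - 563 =-146705/ 264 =-555.70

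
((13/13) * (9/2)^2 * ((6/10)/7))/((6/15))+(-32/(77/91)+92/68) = -32.13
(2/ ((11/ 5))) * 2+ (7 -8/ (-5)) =573/ 55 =10.42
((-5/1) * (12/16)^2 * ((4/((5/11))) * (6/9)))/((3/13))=-71.50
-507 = -507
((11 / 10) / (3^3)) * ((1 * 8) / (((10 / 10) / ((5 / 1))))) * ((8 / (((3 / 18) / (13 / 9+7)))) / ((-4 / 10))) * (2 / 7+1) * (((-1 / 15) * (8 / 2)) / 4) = 26752 / 189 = 141.54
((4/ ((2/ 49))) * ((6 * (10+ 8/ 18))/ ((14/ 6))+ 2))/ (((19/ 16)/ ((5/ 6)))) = 113120/ 57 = 1984.56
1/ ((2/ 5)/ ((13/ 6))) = 65/ 12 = 5.42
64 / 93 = 0.69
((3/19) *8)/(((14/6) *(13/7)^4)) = 24696/542659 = 0.05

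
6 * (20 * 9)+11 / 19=1080.58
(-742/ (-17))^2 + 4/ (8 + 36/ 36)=1905.51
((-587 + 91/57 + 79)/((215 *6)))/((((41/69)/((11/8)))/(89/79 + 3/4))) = -866117417/508082496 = -1.70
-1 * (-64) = 64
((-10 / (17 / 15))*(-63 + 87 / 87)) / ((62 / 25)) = 3750 / 17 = 220.59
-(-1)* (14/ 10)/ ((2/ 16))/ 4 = 14/ 5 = 2.80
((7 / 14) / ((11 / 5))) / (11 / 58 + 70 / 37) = 5365 / 49137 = 0.11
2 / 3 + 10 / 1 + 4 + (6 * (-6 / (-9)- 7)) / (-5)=334 / 15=22.27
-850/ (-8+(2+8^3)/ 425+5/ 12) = 4335000/ 32507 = 133.36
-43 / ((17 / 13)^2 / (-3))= 21801 / 289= 75.44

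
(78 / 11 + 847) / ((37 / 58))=544910 / 407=1338.85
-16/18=-8/9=-0.89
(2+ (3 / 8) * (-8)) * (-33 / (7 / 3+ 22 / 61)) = 6039 / 493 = 12.25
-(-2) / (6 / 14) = 14 / 3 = 4.67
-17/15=-1.13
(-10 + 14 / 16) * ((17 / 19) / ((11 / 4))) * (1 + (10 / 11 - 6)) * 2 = 55845 / 2299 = 24.29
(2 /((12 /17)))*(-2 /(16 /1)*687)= -3893 /16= -243.31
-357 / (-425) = 21 / 25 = 0.84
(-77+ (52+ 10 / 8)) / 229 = -95 / 916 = -0.10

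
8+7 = 15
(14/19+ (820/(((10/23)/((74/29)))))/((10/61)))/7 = 80879368/19285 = 4193.90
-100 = -100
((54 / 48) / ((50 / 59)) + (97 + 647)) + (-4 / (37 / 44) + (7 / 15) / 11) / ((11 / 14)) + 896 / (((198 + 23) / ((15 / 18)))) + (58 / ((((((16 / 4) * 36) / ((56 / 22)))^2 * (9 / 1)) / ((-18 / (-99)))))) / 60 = 1767818952045761 / 2380240476900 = 742.71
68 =68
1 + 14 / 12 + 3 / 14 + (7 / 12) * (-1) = 151 / 84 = 1.80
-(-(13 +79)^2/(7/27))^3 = 11934885491453952/343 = 34795584523189.36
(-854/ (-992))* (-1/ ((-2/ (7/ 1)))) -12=-8915/ 992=-8.99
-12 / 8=-3 / 2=-1.50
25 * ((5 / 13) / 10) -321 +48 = -272.04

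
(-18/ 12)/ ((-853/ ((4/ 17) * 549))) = 3294/ 14501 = 0.23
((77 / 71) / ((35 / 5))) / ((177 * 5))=11 / 62835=0.00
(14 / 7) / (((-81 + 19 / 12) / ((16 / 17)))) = -384 / 16201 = -0.02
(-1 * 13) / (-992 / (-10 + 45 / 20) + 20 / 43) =-559 / 5524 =-0.10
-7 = -7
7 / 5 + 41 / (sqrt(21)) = 7 / 5 + 41*sqrt(21) / 21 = 10.35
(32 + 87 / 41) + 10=1809 / 41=44.12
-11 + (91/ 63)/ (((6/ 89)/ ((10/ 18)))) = 439/ 486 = 0.90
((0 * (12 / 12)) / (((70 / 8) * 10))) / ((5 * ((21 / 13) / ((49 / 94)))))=0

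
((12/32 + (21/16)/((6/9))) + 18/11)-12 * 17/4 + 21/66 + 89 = 14889/352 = 42.30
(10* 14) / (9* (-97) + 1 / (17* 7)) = -8330 / 51943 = -0.16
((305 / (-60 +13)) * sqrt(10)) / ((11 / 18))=-5490 * sqrt(10) / 517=-33.58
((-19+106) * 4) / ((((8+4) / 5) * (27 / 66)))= 3190 / 9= 354.44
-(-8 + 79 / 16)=49 / 16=3.06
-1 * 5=-5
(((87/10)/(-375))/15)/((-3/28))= 406/28125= 0.01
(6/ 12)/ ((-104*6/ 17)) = -17/ 1248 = -0.01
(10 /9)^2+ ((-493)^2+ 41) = 19690390 /81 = 243091.23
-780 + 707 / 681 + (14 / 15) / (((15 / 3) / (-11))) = -4432261 / 5675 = -781.02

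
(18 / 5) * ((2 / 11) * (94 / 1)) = 61.53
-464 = -464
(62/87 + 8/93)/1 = 718/899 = 0.80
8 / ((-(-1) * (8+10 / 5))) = 4 / 5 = 0.80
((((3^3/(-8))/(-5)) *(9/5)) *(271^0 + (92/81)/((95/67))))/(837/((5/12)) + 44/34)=706809/649260400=0.00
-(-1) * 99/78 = 33/26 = 1.27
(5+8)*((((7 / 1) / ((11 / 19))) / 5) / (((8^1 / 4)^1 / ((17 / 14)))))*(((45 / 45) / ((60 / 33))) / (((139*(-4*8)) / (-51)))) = 214149 / 1779200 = 0.12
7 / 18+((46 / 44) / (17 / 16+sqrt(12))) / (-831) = 2581625 / 6636366 - 256*sqrt(3) / 1106061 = 0.39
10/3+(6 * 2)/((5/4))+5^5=47069/15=3137.93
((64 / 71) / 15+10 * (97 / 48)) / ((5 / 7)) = 1208809 / 42600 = 28.38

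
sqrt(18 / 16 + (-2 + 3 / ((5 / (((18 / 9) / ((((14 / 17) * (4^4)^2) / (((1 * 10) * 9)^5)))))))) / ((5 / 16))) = sqrt(131751427010) / 560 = 648.17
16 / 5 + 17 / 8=213 / 40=5.32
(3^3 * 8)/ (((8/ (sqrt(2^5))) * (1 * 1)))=108 * sqrt(2)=152.74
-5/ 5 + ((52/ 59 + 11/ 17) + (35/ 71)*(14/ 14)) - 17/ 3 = -992416/ 213639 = -4.65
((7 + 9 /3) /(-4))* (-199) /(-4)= -995 /8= -124.38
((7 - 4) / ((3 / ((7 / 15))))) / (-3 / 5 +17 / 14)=98 / 129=0.76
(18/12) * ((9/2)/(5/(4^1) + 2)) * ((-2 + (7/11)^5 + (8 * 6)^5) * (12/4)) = 3323951117150913/2093663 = 1587624711.88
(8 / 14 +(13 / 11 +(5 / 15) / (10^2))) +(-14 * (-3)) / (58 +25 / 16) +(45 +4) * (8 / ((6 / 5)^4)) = 113827869437 / 594386100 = 191.50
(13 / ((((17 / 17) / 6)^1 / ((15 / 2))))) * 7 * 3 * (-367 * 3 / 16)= -13525785 / 16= -845361.56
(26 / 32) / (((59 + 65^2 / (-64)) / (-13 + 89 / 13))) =320 / 449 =0.71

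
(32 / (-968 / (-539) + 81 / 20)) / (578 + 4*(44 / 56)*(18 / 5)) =548800 / 59083177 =0.01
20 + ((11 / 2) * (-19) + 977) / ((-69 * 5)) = 2411 / 138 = 17.47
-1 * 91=-91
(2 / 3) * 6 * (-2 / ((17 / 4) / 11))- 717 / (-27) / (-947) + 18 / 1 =-396121 / 144891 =-2.73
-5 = -5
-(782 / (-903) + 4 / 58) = 20872 / 26187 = 0.80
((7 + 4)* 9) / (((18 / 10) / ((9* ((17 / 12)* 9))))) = 25245 / 4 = 6311.25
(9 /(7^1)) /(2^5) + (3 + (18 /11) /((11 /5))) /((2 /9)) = 457713 /27104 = 16.89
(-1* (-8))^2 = 64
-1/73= -0.01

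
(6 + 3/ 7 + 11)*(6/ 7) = 732/ 49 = 14.94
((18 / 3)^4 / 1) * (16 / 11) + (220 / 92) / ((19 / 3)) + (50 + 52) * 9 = 13476273 / 4807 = 2803.47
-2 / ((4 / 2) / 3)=-3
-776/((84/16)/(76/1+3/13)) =-3076064/273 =-11267.63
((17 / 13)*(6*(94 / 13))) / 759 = 3196 / 42757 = 0.07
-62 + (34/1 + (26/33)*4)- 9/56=-46217/1848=-25.01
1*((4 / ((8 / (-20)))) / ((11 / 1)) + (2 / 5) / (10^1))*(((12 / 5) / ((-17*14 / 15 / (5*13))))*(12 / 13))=51624 / 6545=7.89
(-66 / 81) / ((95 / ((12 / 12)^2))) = -22 / 2565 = -0.01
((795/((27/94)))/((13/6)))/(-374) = -24910/7293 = -3.42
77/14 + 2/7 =81/14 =5.79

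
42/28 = 3/2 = 1.50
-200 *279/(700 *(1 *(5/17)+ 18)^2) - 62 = -42138176/677047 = -62.24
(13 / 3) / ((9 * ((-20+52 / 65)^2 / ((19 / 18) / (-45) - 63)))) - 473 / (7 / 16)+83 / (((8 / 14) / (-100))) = -4403694203807 / 282175488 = -15606.23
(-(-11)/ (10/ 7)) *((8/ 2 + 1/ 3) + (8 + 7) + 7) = 6083/ 30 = 202.77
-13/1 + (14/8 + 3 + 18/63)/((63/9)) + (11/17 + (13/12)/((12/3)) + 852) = 33612041/39984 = 840.64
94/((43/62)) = 5828/43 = 135.53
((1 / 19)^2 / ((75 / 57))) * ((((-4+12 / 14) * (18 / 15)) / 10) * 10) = -132 / 16625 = -0.01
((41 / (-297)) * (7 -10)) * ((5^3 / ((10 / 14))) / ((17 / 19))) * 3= 243.00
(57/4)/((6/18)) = 42.75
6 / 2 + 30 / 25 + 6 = 51 / 5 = 10.20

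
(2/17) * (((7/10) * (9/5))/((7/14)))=126/425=0.30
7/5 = 1.40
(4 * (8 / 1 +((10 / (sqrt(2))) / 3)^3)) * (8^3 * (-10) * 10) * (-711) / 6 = 194150400 +2022400000 * sqrt(2) / 9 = 511939900.95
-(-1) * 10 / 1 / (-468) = -5 / 234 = -0.02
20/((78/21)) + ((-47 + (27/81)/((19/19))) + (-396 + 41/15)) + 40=-394.55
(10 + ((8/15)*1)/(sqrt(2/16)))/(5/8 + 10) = 128*sqrt(2)/1275 + 16/17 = 1.08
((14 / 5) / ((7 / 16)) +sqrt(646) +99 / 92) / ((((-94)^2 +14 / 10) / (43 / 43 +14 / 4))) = 10317 / 2710136 +15 * sqrt(646) / 29458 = 0.02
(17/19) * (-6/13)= -102/247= -0.41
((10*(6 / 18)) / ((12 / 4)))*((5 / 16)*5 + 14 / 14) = 205 / 72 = 2.85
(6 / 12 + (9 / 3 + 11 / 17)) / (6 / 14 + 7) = 987 / 1768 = 0.56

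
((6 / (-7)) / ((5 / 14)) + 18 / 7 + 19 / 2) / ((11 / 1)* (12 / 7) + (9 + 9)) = 677 / 2580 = 0.26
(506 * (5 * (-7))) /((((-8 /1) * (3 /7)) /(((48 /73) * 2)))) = 495880 /73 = 6792.88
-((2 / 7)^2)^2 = -0.01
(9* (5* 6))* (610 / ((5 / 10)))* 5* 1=1647000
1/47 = 0.02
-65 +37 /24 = -1523 /24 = -63.46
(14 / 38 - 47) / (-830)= 443 / 7885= 0.06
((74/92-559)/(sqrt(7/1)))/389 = -25677 * sqrt(7)/125258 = -0.54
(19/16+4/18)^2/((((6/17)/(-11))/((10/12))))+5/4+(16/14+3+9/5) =-1160634157/26127360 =-44.42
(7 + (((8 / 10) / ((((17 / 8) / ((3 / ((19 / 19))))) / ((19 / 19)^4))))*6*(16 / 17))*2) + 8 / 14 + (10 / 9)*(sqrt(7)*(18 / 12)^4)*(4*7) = 437.03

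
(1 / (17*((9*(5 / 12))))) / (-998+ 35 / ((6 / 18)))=-4 / 227715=-0.00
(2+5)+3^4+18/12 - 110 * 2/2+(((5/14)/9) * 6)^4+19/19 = -7583509/388962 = -19.50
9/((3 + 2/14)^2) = 441/484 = 0.91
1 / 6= 0.17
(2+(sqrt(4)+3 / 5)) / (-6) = -23 / 30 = -0.77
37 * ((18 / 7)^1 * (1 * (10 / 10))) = 666 / 7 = 95.14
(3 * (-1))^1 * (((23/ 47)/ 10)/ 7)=-69/ 3290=-0.02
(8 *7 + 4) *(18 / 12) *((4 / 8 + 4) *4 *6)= 9720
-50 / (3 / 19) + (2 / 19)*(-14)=-18134 / 57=-318.14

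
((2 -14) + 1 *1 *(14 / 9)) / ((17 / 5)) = -470 / 153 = -3.07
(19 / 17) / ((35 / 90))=342 / 119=2.87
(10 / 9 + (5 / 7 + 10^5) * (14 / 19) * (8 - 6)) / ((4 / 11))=138602035 / 342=405269.11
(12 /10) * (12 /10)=36 /25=1.44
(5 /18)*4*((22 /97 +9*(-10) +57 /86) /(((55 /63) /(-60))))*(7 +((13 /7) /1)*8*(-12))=-4861567860 /4171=-1165564.10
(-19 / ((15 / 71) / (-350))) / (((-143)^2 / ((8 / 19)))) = 39760 / 61347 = 0.65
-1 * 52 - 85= -137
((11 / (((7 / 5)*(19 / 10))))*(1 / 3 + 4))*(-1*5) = -35750 / 399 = -89.60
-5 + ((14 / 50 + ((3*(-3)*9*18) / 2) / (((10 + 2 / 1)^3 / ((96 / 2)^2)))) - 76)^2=686070124 / 625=1097712.20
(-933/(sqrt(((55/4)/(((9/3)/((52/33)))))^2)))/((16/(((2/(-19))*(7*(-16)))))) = -95.19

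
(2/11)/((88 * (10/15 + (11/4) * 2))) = 0.00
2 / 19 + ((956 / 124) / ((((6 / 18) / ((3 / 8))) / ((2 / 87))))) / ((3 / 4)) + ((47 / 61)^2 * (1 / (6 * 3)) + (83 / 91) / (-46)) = 460063612628 / 1197249599637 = 0.38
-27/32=-0.84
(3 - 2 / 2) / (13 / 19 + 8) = 38 / 165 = 0.23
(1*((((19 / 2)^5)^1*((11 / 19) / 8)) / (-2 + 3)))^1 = 1433531 / 256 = 5599.73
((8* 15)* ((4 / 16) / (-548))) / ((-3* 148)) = 5 / 40552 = 0.00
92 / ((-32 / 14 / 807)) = -129927 / 4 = -32481.75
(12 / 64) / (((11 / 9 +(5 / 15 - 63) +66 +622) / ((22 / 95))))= 0.00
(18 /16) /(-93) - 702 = -174099 /248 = -702.01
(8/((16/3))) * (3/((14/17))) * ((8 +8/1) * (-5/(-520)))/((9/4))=34/91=0.37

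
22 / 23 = 0.96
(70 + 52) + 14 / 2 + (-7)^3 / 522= 66995 / 522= 128.34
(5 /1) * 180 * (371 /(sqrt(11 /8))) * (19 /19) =667800 * sqrt(22) /11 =284750.88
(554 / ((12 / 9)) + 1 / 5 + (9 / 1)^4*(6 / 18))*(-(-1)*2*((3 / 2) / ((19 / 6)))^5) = 124.14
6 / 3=2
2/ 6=1/ 3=0.33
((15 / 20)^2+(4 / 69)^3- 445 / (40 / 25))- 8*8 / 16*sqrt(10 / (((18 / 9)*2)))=-1458907445 / 5256144- 2*sqrt(10)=-283.89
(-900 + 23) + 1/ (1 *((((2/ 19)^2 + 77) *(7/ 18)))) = -18962649/ 21623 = -876.97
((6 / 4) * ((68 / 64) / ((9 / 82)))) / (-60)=-697 / 2880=-0.24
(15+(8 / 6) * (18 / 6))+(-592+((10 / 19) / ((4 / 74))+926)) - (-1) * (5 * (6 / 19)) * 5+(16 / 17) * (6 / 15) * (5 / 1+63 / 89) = 372.78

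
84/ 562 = 42/ 281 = 0.15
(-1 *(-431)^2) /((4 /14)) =-1300327 /2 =-650163.50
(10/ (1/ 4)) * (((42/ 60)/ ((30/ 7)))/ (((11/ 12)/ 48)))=18816/ 55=342.11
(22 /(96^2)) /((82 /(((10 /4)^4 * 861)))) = 0.98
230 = 230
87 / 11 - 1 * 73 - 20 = -936 / 11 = -85.09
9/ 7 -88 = -86.71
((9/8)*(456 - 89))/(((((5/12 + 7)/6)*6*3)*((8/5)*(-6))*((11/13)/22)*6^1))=-8.38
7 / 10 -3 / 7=19 / 70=0.27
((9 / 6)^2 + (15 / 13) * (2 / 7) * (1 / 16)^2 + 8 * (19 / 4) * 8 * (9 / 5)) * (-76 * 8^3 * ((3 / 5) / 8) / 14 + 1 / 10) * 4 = -93344125431 / 203840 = -457928.40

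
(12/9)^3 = 64/27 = 2.37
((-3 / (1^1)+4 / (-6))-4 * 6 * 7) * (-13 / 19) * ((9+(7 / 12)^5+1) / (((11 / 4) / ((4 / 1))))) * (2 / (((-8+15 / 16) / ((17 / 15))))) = -57024205901 / 103300758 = -552.02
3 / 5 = 0.60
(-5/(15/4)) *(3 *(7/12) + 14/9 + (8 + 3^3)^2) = -1637.74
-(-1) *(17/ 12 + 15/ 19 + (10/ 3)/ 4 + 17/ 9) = 3371/ 684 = 4.93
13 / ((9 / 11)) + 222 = 2141 / 9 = 237.89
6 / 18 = 1 / 3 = 0.33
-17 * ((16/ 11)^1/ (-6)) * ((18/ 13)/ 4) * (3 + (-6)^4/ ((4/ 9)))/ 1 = 595476/ 143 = 4164.17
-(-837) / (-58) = -837 / 58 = -14.43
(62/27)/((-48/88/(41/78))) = -13981/6318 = -2.21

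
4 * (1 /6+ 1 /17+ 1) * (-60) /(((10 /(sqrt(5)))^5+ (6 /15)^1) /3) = 37500 /339999983 - 75000000 * sqrt(5) /339999983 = -0.49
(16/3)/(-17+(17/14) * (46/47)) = -2632/7803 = -0.34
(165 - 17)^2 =21904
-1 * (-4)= 4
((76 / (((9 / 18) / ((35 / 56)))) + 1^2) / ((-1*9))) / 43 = -32 / 129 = -0.25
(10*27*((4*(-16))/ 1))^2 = 298598400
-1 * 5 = -5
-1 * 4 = -4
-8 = -8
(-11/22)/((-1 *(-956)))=-1/1912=-0.00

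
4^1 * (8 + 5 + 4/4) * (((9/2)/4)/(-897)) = -21/299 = -0.07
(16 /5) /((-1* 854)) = -8 /2135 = -0.00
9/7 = 1.29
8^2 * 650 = 41600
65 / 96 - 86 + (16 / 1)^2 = 16385 / 96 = 170.68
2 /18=1 /9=0.11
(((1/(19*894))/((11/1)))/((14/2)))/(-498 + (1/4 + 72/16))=-2/1290265053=-0.00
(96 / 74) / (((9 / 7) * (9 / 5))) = 560 / 999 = 0.56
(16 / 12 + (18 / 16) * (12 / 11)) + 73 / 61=15127 / 4026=3.76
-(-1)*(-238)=-238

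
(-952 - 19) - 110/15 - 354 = -3997/3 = -1332.33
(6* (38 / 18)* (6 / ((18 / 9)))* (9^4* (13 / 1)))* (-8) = -25929072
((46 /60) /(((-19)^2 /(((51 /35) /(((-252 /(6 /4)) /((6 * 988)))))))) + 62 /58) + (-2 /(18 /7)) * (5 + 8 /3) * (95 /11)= -20262679279 /400935150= -50.54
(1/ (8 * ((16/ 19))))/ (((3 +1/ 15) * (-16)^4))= 285/ 385875968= 0.00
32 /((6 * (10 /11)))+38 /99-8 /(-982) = 1521134 /243045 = 6.26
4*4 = 16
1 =1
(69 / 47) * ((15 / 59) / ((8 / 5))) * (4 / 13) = 0.07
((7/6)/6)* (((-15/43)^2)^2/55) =7875/150427244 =0.00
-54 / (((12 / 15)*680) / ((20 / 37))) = -135 / 2516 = -0.05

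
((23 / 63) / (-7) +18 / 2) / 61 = 3946 / 26901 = 0.15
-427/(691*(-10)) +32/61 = 247167/421510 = 0.59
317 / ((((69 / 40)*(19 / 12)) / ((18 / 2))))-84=419772 / 437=960.58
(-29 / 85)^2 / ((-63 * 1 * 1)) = -841 / 455175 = -0.00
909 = 909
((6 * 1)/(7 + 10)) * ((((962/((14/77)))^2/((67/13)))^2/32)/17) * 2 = 38284375772.84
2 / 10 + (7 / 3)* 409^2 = 5854838 / 15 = 390322.53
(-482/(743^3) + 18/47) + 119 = 2301477353023/19278103129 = 119.38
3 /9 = 0.33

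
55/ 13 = 4.23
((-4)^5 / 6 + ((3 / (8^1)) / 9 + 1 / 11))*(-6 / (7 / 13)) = 585273 / 308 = 1900.24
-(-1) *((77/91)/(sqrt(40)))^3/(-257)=-1331 *sqrt(10)/451703200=-0.00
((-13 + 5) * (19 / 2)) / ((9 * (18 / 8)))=-304 / 81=-3.75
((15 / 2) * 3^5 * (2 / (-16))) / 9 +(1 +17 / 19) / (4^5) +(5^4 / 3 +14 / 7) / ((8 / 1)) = 14315 / 14592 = 0.98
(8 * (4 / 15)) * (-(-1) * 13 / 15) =416 / 225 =1.85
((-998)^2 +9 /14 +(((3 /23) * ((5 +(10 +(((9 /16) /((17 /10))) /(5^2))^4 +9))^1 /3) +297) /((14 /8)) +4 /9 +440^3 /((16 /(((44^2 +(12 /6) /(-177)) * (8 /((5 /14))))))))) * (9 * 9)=9495751116173531157872315019 /507754226560000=18701471340783.50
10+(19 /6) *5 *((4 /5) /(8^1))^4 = 10.00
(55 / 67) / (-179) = -55 / 11993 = -0.00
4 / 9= 0.44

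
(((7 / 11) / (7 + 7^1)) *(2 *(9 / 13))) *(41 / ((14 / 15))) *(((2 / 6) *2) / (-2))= -0.92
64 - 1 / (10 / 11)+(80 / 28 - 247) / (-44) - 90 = -33189 / 1540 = -21.55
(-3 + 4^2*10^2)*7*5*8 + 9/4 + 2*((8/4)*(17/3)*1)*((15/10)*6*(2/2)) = 1789465/4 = 447366.25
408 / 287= 1.42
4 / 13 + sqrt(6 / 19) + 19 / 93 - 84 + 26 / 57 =-635775 / 7657 + sqrt(114) / 19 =-82.47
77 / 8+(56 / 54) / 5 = 10619 / 1080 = 9.83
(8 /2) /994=2 /497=0.00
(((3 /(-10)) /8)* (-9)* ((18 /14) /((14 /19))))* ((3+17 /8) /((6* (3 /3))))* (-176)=-694089 /7840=-88.53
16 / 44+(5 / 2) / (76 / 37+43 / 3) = 20657 / 40018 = 0.52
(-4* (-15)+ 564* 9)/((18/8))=6848/3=2282.67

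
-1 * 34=-34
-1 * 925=-925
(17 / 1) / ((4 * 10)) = 17 / 40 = 0.42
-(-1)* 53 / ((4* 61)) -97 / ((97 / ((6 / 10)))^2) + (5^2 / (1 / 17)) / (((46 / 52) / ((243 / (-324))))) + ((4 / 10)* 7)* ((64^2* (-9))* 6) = -8433223296503 / 13609100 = -619675.31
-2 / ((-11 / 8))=16 / 11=1.45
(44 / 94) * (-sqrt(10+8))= -66 * sqrt(2) / 47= -1.99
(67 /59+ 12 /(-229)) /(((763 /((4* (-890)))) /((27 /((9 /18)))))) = -272.91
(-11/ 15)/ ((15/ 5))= -11/ 45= -0.24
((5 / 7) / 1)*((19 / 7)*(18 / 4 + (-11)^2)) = 23845 / 98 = 243.32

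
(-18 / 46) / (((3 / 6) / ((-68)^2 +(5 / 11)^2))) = -10071522 / 2783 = -3618.94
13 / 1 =13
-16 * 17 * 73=-19856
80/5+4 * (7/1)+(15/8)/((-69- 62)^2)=6040687/137288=44.00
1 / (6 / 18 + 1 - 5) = -3 / 11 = -0.27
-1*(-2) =2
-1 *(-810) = 810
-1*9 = -9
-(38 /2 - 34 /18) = -154 /9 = -17.11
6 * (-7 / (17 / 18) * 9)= -6804 / 17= -400.24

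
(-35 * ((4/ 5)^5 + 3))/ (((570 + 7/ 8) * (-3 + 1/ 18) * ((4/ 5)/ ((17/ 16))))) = 11137329/ 121025500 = 0.09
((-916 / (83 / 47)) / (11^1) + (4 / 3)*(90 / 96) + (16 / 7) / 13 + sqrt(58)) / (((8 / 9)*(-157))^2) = -1230963561 / 524265693952 + 81*sqrt(58) / 1577536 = -0.00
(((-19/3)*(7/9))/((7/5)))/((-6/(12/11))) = 190/297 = 0.64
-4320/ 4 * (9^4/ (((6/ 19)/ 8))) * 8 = -1436071680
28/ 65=0.43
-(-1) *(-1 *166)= -166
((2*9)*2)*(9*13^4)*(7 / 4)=16194087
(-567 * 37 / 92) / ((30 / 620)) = -216783 / 46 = -4712.67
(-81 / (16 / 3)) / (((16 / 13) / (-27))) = 85293 / 256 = 333.18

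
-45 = -45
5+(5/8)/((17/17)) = 45/8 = 5.62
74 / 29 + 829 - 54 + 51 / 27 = 203434 / 261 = 779.44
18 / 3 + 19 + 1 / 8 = 201 / 8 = 25.12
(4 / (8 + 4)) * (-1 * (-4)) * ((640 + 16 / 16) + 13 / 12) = 7705 / 9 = 856.11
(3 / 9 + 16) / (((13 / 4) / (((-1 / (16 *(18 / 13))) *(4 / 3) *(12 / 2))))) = -49 / 27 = -1.81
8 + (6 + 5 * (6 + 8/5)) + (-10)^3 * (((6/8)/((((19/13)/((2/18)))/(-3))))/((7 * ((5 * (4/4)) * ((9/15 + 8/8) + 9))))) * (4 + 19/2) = 410423/7049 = 58.22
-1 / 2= -0.50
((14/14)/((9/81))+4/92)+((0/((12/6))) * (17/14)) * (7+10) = 208/23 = 9.04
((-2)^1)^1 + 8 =6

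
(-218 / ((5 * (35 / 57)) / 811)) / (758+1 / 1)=-3359162 / 44275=-75.87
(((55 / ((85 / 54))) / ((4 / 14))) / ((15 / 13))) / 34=9009 / 2890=3.12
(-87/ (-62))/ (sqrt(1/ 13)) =5.06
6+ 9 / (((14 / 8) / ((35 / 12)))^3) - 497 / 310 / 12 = 58941 / 1240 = 47.53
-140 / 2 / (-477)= 70 / 477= 0.15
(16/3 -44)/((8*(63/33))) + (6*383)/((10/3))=432727/630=686.87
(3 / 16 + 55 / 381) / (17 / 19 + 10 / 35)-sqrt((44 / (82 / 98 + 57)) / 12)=269059 / 957072-7*sqrt(93522) / 8502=0.03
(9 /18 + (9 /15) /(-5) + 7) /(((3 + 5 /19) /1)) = 7011 /3100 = 2.26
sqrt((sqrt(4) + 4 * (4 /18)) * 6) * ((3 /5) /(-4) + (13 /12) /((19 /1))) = -53 * sqrt(39) /855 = -0.39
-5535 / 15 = -369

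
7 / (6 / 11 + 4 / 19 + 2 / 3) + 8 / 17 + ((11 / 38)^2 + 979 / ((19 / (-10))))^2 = 2098040693670467 / 7904750576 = 265415.17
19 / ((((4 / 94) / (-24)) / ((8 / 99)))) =-28576 / 33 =-865.94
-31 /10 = -3.10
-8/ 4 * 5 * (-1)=10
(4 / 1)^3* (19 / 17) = 71.53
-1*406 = -406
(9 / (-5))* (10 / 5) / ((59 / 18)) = -324 / 295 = -1.10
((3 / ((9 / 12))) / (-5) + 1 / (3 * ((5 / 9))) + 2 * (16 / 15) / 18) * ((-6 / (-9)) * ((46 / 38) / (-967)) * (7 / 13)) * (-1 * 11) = -38962 / 96733845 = -0.00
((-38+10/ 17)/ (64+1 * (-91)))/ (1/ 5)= 1060/ 153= 6.93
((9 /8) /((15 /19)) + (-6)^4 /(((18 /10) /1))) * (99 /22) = 3246.41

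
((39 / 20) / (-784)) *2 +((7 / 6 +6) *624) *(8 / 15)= 56096651 / 23520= 2385.06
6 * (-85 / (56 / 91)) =-3315 / 4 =-828.75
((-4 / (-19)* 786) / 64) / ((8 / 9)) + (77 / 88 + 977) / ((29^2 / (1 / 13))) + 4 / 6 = 146166407 / 39883584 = 3.66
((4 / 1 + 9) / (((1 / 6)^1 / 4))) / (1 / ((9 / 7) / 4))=702 / 7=100.29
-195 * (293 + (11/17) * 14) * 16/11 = -85674.87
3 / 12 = 1 / 4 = 0.25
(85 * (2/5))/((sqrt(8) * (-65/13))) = -17 * sqrt(2)/10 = -2.40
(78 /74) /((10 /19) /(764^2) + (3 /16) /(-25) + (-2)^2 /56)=25230259600 /1530241449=16.49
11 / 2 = 5.50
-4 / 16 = -1 / 4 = -0.25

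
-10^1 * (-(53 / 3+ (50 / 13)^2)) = 164570 / 507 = 324.60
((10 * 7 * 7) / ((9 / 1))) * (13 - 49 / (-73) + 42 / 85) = 8613808 / 11169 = 771.22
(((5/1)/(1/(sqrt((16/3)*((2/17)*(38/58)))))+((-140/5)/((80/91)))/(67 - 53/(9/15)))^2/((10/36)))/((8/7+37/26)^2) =47474973*sqrt(56202)/2150357540+752863914203037/110098306048000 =12.07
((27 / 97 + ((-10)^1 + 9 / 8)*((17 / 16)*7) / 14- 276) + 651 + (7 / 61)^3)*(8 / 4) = 2088649773549 / 2818196096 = 741.13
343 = 343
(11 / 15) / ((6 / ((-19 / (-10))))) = 209 / 900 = 0.23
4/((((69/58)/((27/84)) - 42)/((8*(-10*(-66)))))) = -459360/833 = -551.45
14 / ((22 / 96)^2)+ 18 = 34434 / 121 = 284.58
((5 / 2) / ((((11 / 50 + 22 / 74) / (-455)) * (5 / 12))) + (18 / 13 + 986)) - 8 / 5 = -88987256 / 20735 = -4291.64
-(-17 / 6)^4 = -83521 / 1296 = -64.45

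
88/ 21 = 4.19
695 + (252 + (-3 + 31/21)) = 19855/21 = 945.48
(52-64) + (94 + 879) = 961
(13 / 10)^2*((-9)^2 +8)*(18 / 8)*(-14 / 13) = -72891 / 200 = -364.46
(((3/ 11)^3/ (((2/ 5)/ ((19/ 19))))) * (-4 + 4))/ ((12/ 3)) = 0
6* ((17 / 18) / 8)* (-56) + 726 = 2059 / 3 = 686.33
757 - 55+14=716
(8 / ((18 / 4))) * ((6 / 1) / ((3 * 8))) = 4 / 9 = 0.44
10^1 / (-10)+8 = 7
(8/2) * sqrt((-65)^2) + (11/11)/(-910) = 236599/910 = 260.00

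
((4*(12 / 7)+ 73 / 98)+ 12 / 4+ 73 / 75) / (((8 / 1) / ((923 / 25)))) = 78527917 / 1470000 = 53.42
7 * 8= 56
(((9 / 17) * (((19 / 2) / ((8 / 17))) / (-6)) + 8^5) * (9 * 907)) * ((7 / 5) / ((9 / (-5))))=-6657047131 / 32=-208032722.84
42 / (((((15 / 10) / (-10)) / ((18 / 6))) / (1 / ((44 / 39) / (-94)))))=769860 / 11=69987.27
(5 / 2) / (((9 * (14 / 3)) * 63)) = 5 / 5292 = 0.00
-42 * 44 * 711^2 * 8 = -7473622464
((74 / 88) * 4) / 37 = 1 / 11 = 0.09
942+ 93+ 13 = 1048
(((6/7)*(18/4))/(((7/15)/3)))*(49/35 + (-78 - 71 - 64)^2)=55125036/49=1125000.73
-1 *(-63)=63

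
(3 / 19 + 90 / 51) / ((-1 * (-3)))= 207 / 323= 0.64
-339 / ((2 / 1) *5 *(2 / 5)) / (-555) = 113 / 740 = 0.15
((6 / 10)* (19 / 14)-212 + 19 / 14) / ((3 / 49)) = -17136 / 5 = -3427.20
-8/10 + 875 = 4371/5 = 874.20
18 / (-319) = -18 / 319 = -0.06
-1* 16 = -16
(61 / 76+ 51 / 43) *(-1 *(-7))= 45493 / 3268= 13.92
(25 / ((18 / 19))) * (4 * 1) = 105.56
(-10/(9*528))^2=25/5645376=0.00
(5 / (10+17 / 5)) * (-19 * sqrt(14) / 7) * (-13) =6175 * sqrt(14) / 469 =49.26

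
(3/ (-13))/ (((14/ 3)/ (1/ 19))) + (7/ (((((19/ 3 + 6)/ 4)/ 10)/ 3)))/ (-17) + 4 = -19493/ 2175082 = -0.01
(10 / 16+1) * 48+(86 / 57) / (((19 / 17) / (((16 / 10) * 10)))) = 107866 / 1083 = 99.60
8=8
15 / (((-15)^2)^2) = 1 / 3375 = 0.00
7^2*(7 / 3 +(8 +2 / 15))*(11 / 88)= 7693 / 120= 64.11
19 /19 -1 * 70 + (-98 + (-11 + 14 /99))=-17608 /99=-177.86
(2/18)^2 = 1/81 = 0.01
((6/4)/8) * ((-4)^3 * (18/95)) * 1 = -216/95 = -2.27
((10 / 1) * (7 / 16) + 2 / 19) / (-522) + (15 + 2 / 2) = 422941 / 26448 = 15.99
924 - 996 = -72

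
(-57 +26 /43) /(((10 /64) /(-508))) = 7884160 /43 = 183352.56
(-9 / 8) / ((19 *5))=-9 / 760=-0.01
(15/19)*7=105/19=5.53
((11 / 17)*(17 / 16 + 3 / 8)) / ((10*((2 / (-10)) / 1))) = -253 / 544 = -0.47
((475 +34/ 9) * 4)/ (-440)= -4309/ 990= -4.35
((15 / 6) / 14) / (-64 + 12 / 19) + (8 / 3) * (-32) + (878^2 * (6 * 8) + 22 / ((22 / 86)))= 3742278029891 / 101136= 37002432.66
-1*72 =-72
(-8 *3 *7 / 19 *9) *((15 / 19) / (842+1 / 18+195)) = -408240 / 6738787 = -0.06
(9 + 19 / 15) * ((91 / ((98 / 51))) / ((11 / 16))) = 707.20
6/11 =0.55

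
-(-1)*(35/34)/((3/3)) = 35/34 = 1.03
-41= -41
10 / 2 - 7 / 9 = 38 / 9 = 4.22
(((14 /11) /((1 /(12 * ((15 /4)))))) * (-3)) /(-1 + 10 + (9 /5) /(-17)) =-425 /22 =-19.32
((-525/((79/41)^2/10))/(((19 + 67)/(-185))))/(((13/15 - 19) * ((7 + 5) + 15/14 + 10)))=-85715240625/11788649864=-7.27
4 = 4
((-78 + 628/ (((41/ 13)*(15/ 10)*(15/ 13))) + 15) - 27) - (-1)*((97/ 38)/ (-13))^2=11295239309/ 450246420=25.09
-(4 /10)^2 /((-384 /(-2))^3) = -1 /44236800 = -0.00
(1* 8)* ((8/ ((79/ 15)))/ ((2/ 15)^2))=54000/ 79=683.54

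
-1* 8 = -8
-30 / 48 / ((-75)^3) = 1 / 675000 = 0.00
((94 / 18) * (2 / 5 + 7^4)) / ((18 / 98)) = 27652121 / 405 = 68276.84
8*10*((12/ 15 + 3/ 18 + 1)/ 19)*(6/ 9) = 944/ 171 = 5.52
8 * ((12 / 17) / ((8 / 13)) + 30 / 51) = 236 / 17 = 13.88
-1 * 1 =-1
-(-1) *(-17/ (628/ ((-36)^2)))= -5508/ 157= -35.08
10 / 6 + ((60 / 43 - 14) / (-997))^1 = 215981 / 128613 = 1.68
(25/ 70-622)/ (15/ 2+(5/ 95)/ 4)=-330714/ 3997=-82.74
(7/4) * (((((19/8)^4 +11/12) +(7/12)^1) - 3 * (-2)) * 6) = 3381861/8192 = 412.82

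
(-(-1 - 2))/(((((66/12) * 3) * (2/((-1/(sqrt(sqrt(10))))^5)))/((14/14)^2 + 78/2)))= -2 * 10^(3/4)/55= -0.20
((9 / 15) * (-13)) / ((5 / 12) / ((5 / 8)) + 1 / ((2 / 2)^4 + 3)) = -468 / 55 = -8.51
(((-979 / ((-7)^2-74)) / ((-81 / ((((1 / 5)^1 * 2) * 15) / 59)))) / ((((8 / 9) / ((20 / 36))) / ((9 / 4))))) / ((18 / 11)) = -10769 / 254880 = -0.04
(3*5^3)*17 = 6375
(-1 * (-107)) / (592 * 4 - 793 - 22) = 107 / 1553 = 0.07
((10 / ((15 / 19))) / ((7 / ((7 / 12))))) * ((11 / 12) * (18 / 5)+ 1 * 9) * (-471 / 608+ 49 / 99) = -690317 / 190080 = -3.63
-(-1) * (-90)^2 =8100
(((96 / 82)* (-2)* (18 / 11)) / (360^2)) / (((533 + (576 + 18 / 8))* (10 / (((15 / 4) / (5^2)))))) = -1 / 2505868750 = -0.00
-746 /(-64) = 373 /32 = 11.66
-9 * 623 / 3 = -1869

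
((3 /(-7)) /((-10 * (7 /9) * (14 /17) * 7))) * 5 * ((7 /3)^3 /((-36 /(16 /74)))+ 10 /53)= 227596 /42375249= 0.01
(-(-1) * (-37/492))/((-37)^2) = -1/18204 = -0.00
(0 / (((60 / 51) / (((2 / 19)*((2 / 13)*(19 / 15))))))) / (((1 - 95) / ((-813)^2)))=0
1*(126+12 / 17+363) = 8325 / 17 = 489.71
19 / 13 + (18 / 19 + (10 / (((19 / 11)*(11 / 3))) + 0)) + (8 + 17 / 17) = 3208 / 247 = 12.99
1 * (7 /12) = 7 /12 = 0.58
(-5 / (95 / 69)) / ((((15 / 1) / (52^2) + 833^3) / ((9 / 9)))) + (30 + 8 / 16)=1811444895991865 / 59391635946394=30.50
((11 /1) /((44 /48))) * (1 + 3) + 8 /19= 920 /19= 48.42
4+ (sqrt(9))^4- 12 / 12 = 84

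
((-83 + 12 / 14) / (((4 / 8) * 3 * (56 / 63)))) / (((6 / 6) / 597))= -1029825 / 28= -36779.46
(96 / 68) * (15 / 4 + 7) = 258 / 17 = 15.18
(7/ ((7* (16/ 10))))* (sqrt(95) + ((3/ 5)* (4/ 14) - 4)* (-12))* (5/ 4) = 25* sqrt(95)/ 32 + 1005/ 28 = 43.51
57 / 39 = 19 / 13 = 1.46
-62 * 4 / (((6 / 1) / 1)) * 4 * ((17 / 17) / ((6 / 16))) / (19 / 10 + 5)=-39680 / 621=-63.90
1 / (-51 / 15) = -5 / 17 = -0.29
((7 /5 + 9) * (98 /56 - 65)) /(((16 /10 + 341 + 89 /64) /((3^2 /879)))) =-57408 /2932051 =-0.02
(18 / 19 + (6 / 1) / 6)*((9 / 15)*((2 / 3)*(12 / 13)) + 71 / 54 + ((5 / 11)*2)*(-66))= -7573493 / 66690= -113.56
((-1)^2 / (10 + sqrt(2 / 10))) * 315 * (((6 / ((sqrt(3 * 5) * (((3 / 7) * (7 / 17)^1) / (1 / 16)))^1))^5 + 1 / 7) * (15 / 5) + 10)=-3285 * sqrt(5) / 499 -9938999 * sqrt(3) / 81756160 + 9938999 * sqrt(15) / 8175616 + 164250 / 499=318.94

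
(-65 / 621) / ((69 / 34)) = -0.05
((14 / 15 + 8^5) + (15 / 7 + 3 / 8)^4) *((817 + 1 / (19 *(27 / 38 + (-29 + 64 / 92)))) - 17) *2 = 952849170365864567 / 18151418880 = 52494473.11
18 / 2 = 9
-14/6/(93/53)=-371/279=-1.33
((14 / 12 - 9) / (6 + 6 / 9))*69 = -3243 / 40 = -81.08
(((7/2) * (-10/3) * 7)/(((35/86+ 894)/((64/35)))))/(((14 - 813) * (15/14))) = 539392/2765622645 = 0.00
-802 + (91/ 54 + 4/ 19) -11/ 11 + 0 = -821933/ 1026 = -801.10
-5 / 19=-0.26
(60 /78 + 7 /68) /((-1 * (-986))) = 771 /871624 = 0.00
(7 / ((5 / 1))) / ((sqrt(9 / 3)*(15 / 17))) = 119*sqrt(3) / 225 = 0.92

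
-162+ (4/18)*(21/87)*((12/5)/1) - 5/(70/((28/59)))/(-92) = -191103161/1180590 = -161.87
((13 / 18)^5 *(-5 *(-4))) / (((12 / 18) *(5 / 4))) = 371293 / 78732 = 4.72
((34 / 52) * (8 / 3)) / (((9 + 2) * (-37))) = -68 / 15873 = -0.00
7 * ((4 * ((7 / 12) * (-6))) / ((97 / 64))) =-6272 / 97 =-64.66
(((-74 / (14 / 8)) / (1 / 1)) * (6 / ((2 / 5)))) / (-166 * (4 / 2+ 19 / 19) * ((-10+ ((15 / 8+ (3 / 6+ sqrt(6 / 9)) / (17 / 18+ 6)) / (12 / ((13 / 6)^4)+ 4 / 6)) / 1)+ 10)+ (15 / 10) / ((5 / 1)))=212590052668116952000 / 267234211132586682299-5243013860842368000 * sqrt(6) / 267234211132586682299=0.75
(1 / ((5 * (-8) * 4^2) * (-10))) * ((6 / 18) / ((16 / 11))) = 11 / 307200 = 0.00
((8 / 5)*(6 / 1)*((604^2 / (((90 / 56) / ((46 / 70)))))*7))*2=20048341.67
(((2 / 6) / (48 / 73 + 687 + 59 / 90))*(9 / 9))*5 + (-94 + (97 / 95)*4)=-38627737364 / 429610615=-89.91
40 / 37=1.08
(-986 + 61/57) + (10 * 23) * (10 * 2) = 206059/57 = 3615.07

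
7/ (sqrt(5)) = 7 * sqrt(5)/ 5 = 3.13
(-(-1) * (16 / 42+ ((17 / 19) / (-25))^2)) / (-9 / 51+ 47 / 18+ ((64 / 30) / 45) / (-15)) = 1662561342 / 10575962495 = 0.16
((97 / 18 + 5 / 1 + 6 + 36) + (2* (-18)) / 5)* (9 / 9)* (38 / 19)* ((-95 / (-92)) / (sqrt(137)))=77273* sqrt(137) / 113436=7.97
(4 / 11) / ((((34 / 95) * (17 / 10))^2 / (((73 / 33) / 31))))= 65882500 / 939861813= 0.07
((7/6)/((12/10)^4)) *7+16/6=51361/7776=6.61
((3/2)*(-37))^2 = 12321/4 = 3080.25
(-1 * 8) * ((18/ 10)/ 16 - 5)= 391/ 10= 39.10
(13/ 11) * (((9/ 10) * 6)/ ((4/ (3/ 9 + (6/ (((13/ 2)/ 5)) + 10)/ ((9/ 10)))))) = 5817/ 220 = 26.44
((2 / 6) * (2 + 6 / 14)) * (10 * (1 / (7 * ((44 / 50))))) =2125 / 1617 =1.31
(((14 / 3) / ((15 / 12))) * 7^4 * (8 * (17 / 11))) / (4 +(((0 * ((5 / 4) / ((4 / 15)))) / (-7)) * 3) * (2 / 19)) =4571504 / 165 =27706.08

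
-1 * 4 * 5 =-20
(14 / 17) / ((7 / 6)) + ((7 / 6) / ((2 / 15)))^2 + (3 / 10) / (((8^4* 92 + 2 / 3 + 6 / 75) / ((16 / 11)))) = 816739064149 / 10570158544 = 77.27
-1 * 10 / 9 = -1.11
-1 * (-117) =117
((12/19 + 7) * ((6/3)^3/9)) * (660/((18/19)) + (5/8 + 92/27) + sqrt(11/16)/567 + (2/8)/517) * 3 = 290 * sqrt(11)/32319 + 11346035545/795663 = 14259.88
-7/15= -0.47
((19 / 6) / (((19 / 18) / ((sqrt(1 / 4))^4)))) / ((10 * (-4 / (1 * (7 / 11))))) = -21 / 7040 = -0.00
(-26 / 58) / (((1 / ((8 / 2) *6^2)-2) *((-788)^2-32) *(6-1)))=117 / 1614953305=0.00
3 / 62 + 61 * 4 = 15131 / 62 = 244.05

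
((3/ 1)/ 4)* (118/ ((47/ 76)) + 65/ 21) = 191383/ 1316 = 145.43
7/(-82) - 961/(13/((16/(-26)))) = 629233/13858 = 45.41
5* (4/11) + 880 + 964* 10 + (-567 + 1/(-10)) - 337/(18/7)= 4862713/495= 9823.66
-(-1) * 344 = 344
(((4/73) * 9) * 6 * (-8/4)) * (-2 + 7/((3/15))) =-14256/73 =-195.29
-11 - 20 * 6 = -131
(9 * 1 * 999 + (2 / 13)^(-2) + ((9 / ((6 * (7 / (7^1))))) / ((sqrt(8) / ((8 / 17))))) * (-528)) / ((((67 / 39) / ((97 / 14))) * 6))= 45563713 / 7504 - 499356 * sqrt(2) / 7973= 5983.35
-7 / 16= -0.44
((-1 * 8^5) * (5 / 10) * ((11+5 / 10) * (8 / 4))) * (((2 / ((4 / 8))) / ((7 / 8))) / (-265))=12058624 / 1855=6500.61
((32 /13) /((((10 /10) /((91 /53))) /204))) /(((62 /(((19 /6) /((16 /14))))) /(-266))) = -16839928 /1643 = -10249.50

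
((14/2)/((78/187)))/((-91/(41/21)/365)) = -2798455/21294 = -131.42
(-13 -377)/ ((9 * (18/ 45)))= -325/ 3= -108.33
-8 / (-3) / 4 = 2 / 3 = 0.67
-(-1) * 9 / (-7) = -9 / 7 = -1.29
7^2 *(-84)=-4116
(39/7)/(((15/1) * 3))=0.12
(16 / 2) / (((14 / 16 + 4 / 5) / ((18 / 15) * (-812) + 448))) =-168448 / 67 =-2514.15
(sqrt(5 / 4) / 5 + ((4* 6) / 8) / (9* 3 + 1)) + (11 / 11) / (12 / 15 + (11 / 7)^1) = sqrt(5) / 10 + 1229 / 2324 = 0.75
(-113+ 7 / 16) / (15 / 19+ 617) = -34219 / 187808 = -0.18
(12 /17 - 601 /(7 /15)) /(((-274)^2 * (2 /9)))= -1378539 /17868088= -0.08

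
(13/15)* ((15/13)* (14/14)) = 1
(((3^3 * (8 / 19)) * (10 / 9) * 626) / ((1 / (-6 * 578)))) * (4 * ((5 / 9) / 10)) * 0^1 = 0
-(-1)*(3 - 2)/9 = 1/9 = 0.11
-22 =-22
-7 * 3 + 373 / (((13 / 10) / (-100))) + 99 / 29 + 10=-10819860 / 377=-28699.89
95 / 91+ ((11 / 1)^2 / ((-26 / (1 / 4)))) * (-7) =6689 / 728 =9.19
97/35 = 2.77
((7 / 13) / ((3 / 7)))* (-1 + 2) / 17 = 49 / 663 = 0.07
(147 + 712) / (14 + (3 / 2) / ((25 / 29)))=42950 / 787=54.57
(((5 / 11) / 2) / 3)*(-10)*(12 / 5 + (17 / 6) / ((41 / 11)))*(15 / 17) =-97175 / 46002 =-2.11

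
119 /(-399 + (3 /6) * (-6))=-119 /402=-0.30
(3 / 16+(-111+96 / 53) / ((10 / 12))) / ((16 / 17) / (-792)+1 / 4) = -933656031 / 1775500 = -525.86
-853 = -853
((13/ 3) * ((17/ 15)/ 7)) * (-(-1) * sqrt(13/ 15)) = 221 * sqrt(195)/ 4725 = 0.65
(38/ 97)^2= 1444/ 9409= 0.15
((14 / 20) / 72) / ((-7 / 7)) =-7 / 720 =-0.01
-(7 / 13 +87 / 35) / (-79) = 1376 / 35945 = 0.04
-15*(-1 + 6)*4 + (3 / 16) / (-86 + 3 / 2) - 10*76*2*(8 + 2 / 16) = -17102803 / 1352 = -12650.00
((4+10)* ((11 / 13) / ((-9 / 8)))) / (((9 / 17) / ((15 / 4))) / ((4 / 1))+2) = -104720 / 20241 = -5.17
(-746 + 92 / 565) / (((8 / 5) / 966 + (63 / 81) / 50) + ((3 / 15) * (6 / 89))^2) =-9673215531084 / 225589019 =-42879.82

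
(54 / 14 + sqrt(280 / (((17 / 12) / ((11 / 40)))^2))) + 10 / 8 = 33 * sqrt(70) / 85 + 143 / 28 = 8.36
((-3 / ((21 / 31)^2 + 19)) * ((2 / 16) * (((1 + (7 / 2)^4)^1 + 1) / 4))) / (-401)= 7014339 / 3839334400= 0.00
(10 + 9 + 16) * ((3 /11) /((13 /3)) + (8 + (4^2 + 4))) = 140455 /143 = 982.20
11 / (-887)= -11 / 887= -0.01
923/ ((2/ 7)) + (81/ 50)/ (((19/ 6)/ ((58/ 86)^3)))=244016848379/ 75531650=3230.66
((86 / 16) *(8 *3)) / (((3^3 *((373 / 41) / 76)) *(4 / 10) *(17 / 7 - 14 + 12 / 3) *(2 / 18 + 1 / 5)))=-837425 / 19769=-42.36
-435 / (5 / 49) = -4263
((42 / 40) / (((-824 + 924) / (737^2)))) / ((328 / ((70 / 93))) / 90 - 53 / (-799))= 191390485671 / 164710640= 1161.98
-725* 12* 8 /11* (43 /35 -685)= 333133440 /77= 4326408.31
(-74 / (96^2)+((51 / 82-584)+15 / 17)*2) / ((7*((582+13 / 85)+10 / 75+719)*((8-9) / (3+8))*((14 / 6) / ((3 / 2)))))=617383334865 / 682641870848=0.90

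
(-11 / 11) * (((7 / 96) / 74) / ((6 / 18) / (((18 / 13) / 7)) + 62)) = -63 / 4071776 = -0.00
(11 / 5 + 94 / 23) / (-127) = -723 / 14605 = -0.05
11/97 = 0.11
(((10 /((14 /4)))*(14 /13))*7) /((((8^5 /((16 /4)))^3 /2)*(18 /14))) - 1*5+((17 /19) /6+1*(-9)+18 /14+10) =-1371520496533687 /534671888744448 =-2.57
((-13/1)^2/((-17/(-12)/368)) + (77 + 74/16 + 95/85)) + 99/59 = 352932879/8024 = 43984.66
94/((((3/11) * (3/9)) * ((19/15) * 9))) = 5170/57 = 90.70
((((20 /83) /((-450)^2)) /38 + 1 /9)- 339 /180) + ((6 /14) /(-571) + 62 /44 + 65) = 64.64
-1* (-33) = 33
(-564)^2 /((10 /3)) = 477144 /5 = 95428.80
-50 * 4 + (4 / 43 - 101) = -12939 / 43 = -300.91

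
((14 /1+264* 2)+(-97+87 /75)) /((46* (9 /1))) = 1859 /1725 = 1.08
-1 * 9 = -9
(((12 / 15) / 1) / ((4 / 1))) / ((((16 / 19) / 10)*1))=19 / 8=2.38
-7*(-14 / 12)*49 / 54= 2401 / 324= 7.41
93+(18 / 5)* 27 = 951 / 5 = 190.20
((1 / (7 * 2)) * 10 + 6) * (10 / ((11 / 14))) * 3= 2820 / 11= 256.36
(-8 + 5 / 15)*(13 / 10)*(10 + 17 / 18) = -58903 / 540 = -109.08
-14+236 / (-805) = -11506 / 805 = -14.29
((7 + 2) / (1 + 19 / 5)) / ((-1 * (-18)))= 5 / 48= 0.10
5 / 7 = 0.71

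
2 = 2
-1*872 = -872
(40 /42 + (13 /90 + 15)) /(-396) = -10141 /249480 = -0.04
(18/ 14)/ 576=1/ 448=0.00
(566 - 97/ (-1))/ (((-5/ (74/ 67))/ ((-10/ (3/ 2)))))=65416/ 67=976.36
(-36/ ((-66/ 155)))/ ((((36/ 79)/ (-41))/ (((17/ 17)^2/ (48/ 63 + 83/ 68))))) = -119486710/ 31141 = -3836.96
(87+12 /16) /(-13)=-27 /4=-6.75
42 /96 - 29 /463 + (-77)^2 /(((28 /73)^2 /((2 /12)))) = 298563229 /44448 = 6717.14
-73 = -73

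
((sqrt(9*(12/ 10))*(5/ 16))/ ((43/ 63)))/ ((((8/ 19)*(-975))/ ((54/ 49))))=-4617*sqrt(30)/ 6260800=-0.00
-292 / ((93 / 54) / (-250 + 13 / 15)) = 6547224 / 155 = 42240.15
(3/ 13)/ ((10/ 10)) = 3/ 13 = 0.23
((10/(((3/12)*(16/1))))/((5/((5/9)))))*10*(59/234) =1475/2106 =0.70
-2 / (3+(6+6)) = -2 / 15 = -0.13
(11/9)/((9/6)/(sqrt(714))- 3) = -10472/25695- 22 * sqrt(714)/77085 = -0.42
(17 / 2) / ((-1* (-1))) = 17 / 2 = 8.50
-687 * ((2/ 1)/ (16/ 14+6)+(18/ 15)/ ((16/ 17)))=-213657/ 200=-1068.28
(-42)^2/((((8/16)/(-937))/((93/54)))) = -5693212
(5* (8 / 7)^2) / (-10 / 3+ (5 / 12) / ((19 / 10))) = -7296 / 3479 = -2.10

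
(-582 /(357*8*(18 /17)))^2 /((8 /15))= 47045 /677376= 0.07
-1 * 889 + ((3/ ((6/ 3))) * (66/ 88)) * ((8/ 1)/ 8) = -7103/ 8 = -887.88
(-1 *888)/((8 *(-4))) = 111/4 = 27.75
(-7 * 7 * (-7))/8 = 343/8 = 42.88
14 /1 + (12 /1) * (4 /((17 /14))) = 53.53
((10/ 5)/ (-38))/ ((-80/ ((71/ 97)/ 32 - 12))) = -37177/ 4718080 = -0.01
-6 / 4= -3 / 2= -1.50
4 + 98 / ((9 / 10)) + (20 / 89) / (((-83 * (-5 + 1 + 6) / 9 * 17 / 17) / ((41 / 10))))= 7501871 / 66483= 112.84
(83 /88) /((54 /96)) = 166 /99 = 1.68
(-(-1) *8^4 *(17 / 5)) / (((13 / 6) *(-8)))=-52224 / 65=-803.45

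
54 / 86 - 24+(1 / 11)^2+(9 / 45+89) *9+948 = 44939252 / 26015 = 1727.44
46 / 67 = 0.69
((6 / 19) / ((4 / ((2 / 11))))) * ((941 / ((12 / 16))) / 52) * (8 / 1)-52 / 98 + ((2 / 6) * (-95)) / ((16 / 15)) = -58466495 / 2130128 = -27.45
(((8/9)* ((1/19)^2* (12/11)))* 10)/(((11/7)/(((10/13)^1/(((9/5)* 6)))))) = 56000/45996093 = 0.00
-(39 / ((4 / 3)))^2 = -855.56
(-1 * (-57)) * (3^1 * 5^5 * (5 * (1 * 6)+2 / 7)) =16183928.57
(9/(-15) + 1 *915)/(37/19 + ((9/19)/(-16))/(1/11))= 563.85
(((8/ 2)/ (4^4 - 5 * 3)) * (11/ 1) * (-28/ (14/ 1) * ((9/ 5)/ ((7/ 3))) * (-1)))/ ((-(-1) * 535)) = 2376/ 4512725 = 0.00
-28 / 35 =-4 / 5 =-0.80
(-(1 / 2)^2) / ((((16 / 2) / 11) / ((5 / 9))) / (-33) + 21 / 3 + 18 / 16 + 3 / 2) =-1210 / 46393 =-0.03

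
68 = 68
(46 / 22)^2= 529 / 121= 4.37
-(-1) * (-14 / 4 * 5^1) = -35 / 2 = -17.50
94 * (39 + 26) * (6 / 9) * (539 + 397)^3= 3340238653440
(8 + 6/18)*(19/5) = 95/3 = 31.67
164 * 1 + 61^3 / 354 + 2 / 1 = 807.19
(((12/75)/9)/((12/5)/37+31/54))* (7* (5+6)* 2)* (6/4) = 205128/31915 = 6.43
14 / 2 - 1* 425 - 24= -442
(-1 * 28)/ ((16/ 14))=-49/ 2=-24.50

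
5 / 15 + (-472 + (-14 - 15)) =-1502 / 3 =-500.67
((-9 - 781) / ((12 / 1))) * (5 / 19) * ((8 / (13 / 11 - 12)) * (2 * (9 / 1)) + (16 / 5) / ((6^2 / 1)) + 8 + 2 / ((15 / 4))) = 4958830 / 61047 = 81.23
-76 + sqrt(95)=-66.25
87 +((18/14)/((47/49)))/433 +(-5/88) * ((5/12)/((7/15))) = 4360214525/50144864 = 86.95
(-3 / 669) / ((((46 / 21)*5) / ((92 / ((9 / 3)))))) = -14 / 1115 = -0.01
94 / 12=47 / 6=7.83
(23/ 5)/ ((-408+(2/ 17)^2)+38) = -6647/ 534630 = -0.01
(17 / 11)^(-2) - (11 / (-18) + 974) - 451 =-7407493 / 5202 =-1423.97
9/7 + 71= 506/7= 72.29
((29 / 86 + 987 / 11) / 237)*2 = 85201 / 112101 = 0.76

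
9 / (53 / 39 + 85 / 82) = 28782 / 7661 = 3.76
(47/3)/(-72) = -47/216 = -0.22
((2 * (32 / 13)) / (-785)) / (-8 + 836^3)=-8 / 745318409355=-0.00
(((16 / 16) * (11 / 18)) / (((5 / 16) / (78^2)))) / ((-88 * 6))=-338 / 15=-22.53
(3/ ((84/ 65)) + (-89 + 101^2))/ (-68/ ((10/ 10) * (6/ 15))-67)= -42.68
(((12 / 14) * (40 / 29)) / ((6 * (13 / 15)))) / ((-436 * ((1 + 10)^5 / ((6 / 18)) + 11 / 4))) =-600 / 555920938573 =-0.00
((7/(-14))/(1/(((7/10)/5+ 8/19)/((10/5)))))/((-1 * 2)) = 0.07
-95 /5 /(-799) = 19 /799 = 0.02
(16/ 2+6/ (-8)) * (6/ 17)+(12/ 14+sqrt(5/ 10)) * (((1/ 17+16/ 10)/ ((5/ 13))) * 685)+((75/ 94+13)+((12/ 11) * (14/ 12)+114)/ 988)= 251121 * sqrt(2)/ 170+11391709702/ 4469465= 4637.84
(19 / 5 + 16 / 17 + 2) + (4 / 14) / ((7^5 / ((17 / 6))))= 202240076 / 30000495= 6.74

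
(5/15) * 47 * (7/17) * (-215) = -1386.96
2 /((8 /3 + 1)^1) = 6 /11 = 0.55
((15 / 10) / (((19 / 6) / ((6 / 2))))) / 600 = 0.00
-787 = -787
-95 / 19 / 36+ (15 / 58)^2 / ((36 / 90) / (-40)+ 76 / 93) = -12734435 / 227281932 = -0.06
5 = 5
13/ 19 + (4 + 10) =279/ 19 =14.68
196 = 196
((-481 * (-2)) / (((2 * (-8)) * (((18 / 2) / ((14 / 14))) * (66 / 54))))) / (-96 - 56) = 481 / 13376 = 0.04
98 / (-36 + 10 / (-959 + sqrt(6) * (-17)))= -809864209 / 297587473 -4165 * sqrt(6) / 297587473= -2.72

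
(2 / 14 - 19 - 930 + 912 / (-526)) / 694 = -875019 / 638827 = -1.37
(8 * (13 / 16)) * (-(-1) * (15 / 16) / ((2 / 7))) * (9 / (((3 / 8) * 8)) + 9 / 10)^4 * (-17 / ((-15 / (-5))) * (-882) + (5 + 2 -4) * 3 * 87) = 3651102660933 / 128000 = 28524239.54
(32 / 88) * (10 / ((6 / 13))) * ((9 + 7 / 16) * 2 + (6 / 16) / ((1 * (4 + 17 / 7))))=14768 / 99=149.17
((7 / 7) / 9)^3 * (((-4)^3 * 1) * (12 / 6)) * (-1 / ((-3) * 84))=-32 / 45927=-0.00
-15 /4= -3.75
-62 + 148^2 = 21842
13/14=0.93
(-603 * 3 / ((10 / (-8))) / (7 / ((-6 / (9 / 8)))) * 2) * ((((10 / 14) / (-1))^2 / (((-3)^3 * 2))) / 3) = 21440 / 3087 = 6.95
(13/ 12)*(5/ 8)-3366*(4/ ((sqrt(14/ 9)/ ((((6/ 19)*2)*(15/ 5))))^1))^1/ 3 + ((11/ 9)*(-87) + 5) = -242352*sqrt(14)/ 133-3221/ 32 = -6918.69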